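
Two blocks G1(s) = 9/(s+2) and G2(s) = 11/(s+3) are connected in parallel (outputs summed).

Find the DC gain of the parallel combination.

Parallel: G_eq = G1 + G2. DC gain = G1(0) + G2(0) = 9/2 + 11/3 = 4.5 + 3.6667 = 8.1667.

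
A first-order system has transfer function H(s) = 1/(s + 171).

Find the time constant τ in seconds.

For H(s) = 1/(s + 1/τ), the pole is at -1/τ = -171, so τ = 1/171 = 0.0058 s.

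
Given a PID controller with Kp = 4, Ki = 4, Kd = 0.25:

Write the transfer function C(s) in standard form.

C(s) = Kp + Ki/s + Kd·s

Substituting values: C(s) = 4 + 4/s + 0.25s = (0.25s² + 4s + 4)/s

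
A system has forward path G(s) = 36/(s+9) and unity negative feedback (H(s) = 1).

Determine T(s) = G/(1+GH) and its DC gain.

T(s) = G/(1+GH) = [36/(s+9)] / [1 + 36/(s+9)] = 36/(s+9+36) = 36/(s+45). DC gain = 36/45 = 0.8.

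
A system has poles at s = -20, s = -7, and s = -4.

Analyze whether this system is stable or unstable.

All poles are in the left half-plane. System is stable.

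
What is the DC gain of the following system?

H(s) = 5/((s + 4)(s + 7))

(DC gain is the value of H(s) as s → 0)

DC gain = H(0) = 5/(4 × 7) = 5/28 = 0.1786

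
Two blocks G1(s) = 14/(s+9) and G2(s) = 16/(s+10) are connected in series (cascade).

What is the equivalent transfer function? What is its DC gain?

Series: multiply transfer functions. G_eq = 14/(s+9) × 16/(s+10) = 224/((s+9)(s+10)). DC gain = 224/(9×10) = 2.4889.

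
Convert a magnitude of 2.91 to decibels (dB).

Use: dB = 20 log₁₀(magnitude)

dB = 20 log₁₀(2.91) = 9.3 dB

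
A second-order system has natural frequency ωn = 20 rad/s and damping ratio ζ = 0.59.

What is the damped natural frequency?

ωd = ωn√(1 - ζ²) = 20√(1 - 0.59²) = 16.15 rad/s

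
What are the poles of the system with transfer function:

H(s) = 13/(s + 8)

Pole is where denominator = 0: s + 8 = 0, so s = -8.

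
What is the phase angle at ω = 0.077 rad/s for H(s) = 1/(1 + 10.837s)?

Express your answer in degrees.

Phase = -arctan(ωτ) = -arctan(0.077 × 10.837) = -39.8°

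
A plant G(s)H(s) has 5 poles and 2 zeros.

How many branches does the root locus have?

Root locus has n branches where n = number of poles = 5.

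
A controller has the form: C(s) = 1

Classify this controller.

This is a Proportional (P) controller.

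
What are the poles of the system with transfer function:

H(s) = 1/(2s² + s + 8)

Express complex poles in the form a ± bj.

Discriminant = 1² - 4×2×8 = 1 - 64 = -63 < 0, so the poles are a complex conjugate pair s = (-1 ± j√63)/(2×2). Real part = -1/(2×2) = -1/4 = -0.25; imaginary part = ±√63/(2×2) ≈ 1.9843. Poles: s = -0.25 ± 1.9843j.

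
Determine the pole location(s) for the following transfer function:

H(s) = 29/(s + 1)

Pole is where denominator = 0: s + 1 = 0, so s = -1.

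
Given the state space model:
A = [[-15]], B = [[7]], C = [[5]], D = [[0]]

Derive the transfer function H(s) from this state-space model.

(sI - A)⁻¹ = 1/(s + 15). H(s) = 5 × 7/(s + 15) + 0 = 35/(s + 15).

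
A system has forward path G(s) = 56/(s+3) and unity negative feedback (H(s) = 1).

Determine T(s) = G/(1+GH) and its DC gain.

T(s) = G/(1+GH) = [56/(s+3)] / [1 + 56/(s+3)] = 56/(s+3+56) = 56/(s+59). DC gain = 56/59 = 0.9492.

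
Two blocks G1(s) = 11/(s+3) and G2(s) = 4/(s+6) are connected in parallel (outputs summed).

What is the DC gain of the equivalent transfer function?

Parallel: G_eq = G1 + G2. DC gain = G1(0) + G2(0) = 11/3 + 4/6 = 3.6667 + 0.6667 = 4.3333.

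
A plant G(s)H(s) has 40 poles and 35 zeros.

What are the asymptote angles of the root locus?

n - m = 40 - 35 = 5. Angles: θk = (2k + 1)·180°/5 = 36°, 108°, 180°, 252°, 324°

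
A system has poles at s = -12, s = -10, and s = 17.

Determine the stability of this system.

Pole(s) at s = 17 are not in the left half-plane. System is unstable.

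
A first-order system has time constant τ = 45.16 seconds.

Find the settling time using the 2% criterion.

For first-order system, 2% settling time ≈ 4τ = 4 × 45.16 = 180.64 s.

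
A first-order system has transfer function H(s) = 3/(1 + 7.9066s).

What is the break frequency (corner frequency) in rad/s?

Corner frequency = 1/τ = 1/7.9066 = 0.126 rad/s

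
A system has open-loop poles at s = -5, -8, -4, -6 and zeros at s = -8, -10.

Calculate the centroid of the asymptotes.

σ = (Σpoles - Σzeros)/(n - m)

σ = (Σpoles - Σzeros)/(n - m) = (-23 - (-18))/(4 - 2) = -5/2 = -2.5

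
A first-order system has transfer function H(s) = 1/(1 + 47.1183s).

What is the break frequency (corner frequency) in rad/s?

Corner frequency = 1/τ = 1/47.1183 = 0.021 rad/s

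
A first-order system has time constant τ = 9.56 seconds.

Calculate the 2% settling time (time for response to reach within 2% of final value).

For first-order system, 2% settling time ≈ 4τ = 4 × 9.56 = 38.24 s.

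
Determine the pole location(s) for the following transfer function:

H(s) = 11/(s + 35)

Pole is where denominator = 0: s + 35 = 0, so s = -35.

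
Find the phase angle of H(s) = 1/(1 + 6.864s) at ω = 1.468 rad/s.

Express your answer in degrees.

Phase = -arctan(ωτ) = -arctan(1.468 × 6.864) = -84.3°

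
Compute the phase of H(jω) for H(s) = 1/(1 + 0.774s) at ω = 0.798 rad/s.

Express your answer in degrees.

Phase = -arctan(ωτ) = -arctan(0.798 × 0.774) = -31.7°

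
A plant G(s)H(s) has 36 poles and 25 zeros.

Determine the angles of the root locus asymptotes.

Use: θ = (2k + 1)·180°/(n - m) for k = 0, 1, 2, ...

n - m = 36 - 25 = 11. Angles: θk = (2k + 1)·180°/11 = 16.36°, 49.09°, 81.82°, 114.55°, 147.27°, 180°, 212.73°, 245.45°, 278.18°, 310.91°, 343.64°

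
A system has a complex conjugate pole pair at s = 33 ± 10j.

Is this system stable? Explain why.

Real part of poles is 33 (> 0, right half-plane). Unstable.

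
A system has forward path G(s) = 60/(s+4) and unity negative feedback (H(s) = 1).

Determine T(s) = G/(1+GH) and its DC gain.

T(s) = G/(1+GH) = [60/(s+4)] / [1 + 60/(s+4)] = 60/(s+4+60) = 60/(s+64). DC gain = 60/64 = 0.9375.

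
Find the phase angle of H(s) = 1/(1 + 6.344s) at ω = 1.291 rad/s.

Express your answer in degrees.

Phase = -arctan(ωτ) = -arctan(1.291 × 6.344) = -83.0°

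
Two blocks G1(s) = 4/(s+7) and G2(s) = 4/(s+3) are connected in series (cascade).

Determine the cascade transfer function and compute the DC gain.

Series: multiply transfer functions. G_eq = 4/(s+7) × 4/(s+3) = 16/((s+7)(s+3)). DC gain = 16/(7×3) = 0.7619.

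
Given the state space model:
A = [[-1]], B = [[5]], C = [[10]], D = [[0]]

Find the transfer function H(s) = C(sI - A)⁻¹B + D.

(sI - A)⁻¹ = 1/(s + 1). H(s) = 10 × 5/(s + 1) + 0 = 50/(s + 1).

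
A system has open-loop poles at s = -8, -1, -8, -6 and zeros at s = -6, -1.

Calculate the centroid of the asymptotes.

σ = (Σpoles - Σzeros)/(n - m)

σ = (Σpoles - Σzeros)/(n - m) = (-23 - (-7))/(4 - 2) = -16/2 = -8.0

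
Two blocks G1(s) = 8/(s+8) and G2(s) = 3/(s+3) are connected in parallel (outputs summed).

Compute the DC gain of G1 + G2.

Parallel: G_eq = G1 + G2. DC gain = G1(0) + G2(0) = 8/8 + 3/3 = 1 + 1 = 2.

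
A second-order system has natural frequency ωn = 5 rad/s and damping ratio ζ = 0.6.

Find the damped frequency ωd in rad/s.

ωd = ωn√(1 - ζ²) = 5√(1 - 0.6²) = 4.0 rad/s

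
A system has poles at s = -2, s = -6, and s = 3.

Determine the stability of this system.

Pole(s) at s = 3 are not in the left half-plane. System is unstable.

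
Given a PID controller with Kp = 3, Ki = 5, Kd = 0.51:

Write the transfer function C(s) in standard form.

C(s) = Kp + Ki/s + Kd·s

Substituting values: C(s) = 3 + 5/s + 0.51s = (0.51s² + 3s + 5)/s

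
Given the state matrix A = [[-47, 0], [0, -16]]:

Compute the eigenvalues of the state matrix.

For diagonal matrix, eigenvalues are diagonal entries: λ₁ = -47, λ₂ = -16.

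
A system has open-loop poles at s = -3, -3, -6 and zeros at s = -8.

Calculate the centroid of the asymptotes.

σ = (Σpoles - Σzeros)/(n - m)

σ = (Σpoles - Σzeros)/(n - m) = (-12 - (-8))/(3 - 1) = -4/2 = -2.0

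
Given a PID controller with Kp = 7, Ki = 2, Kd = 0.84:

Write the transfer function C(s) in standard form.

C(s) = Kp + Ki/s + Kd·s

Substituting values: C(s) = 7 + 2/s + 0.84s = (0.84s² + 7s + 2)/s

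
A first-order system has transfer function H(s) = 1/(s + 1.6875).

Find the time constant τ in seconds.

For H(s) = 1/(s + 1/τ), the pole is at -1/τ = -1.6875, so τ = 1/1.6875 = 0.5926 s.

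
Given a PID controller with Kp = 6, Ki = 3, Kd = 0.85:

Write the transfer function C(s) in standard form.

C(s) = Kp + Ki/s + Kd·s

Substituting values: C(s) = 6 + 3/s + 0.85s = (0.85s² + 6s + 3)/s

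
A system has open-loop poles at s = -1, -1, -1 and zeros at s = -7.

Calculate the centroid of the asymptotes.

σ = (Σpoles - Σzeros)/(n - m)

σ = (Σpoles - Σzeros)/(n - m) = (-3 - (-7))/(3 - 1) = 4/2 = 2.0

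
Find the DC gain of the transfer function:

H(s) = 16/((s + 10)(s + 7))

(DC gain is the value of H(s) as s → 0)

DC gain = H(0) = 16/(10 × 7) = 16/70 = 0.2286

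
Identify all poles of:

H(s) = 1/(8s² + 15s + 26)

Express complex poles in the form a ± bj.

Discriminant = 15² - 4×8×26 = 225 - 832 = -607 < 0, so the poles are a complex conjugate pair s = (-15 ± j√607)/(2×8). Real part = -15/(2×8) = -15/16 = -0.9375; imaginary part = ±√607/(2×8) ≈ 1.5398. Poles: s = -0.9375 ± 1.5398j.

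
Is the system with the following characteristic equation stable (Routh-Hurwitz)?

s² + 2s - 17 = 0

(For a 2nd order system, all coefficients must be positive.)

Coefficients: 1, 2, -17. c=-17 not positive, so system is unstable.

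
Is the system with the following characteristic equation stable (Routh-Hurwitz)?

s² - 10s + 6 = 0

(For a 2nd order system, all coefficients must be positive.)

Coefficients: 1, -10, 6. b=-10 not positive, so system is unstable.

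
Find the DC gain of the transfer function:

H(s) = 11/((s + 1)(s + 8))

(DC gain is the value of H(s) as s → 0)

DC gain = H(0) = 11/(1 × 8) = 11/8 = 1.375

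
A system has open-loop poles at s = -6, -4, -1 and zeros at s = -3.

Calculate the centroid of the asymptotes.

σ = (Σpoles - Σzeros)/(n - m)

σ = (Σpoles - Σzeros)/(n - m) = (-11 - (-3))/(3 - 1) = -8/2 = -4.0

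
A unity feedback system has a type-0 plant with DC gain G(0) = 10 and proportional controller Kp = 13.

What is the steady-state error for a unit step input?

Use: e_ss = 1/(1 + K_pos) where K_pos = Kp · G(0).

K_pos = Kp · G(0) = 13 × 10 = 130. e_ss = 1/(1 + 130) = 0.0076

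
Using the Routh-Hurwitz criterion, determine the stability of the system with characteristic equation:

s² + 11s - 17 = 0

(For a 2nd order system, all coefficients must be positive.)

Coefficients: 1, 11, -17. c=-17 not positive, so system is unstable.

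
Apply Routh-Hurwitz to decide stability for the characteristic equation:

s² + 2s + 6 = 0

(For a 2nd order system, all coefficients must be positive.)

Coefficients: 1, 2, 6. All positive, so system is stable.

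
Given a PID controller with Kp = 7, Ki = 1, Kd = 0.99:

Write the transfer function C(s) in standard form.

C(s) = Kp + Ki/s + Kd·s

Substituting values: C(s) = 7 + 1/s + 0.99s = (0.99s² + 7s + 1)/s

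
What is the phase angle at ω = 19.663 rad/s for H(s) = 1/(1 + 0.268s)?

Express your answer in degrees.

Phase = -arctan(ωτ) = -arctan(19.663 × 0.268) = -79.3°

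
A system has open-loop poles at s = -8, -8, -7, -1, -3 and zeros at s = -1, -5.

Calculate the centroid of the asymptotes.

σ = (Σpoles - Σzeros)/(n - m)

σ = (Σpoles - Σzeros)/(n - m) = (-27 - (-6))/(5 - 2) = -21/3 = -7.0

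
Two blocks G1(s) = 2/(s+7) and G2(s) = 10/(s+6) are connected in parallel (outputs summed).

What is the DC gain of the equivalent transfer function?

Parallel: G_eq = G1 + G2. DC gain = G1(0) + G2(0) = 2/7 + 10/6 = 0.2857 + 1.6667 = 1.9524.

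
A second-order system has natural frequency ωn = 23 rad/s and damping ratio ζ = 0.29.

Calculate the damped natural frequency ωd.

ωd = ωn√(1 - ζ²) = 23√(1 - 0.29²) = 22.01 rad/s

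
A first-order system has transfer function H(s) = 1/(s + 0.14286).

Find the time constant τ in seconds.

For H(s) = 1/(s + 1/τ), the pole is at -1/τ = -0.14286, so τ = 1/0.14286 = 7 s.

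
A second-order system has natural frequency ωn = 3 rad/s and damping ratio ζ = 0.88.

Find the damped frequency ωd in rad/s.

ωd = ωn√(1 - ζ²) = 3√(1 - 0.88²) = 1.42 rad/s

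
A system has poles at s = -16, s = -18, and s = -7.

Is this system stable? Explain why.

All poles are in the left half-plane. System is stable.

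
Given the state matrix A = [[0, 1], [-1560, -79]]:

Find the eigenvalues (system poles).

det(A - λI) = λ² - (-79)λ + 1560 = (λ - (-39))(λ - (-40)). Eigenvalues: -39, -40.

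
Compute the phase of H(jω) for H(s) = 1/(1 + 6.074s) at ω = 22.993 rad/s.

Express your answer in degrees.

Phase = -arctan(ωτ) = -arctan(22.993 × 6.074) = -89.6°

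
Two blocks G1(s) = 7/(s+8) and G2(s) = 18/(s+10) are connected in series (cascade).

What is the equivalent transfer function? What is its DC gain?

Series: multiply transfer functions. G_eq = 7/(s+8) × 18/(s+10) = 126/((s+8)(s+10)). DC gain = 126/(8×10) = 1.575.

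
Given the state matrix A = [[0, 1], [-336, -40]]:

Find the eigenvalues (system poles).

det(A - λI) = λ² - (-40)λ + 336 = (λ - (-12))(λ - (-28)). Eigenvalues: -12, -28.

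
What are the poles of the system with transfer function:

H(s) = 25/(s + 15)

Pole is where denominator = 0: s + 15 = 0, so s = -15.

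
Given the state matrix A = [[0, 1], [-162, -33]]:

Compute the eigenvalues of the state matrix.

det(A - λI) = λ² - (-33)λ + 162 = (λ - (-6))(λ - (-27)). Eigenvalues: -6, -27.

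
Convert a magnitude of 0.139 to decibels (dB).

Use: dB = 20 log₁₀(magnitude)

dB = 20 log₁₀(0.139) = -17.1 dB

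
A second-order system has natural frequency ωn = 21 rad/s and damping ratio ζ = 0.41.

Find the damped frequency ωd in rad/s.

ωd = ωn√(1 - ζ²) = 21√(1 - 0.41²) = 19.15 rad/s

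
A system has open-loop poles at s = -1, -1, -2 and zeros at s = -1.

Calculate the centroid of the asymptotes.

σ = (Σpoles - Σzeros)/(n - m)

σ = (Σpoles - Σzeros)/(n - m) = (-4 - (-1))/(3 - 1) = -3/2 = -1.5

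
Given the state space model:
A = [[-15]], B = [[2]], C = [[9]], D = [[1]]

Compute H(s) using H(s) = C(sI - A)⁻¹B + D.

(sI - A)⁻¹ = 1/(s + 15). H(s) = 9×2/(s + 15) + 1 = (s + 33)/(s + 15).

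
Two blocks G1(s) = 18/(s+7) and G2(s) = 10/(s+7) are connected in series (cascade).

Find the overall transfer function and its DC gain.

Series: multiply transfer functions. G_eq = 18/(s+7) × 10/(s+7) = 180/((s+7)(s+7)). DC gain = 180/(7×7) = 3.6735.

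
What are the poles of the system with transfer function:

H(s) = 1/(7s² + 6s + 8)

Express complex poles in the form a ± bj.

Discriminant = 6² - 4×7×8 = 36 - 224 = -188 < 0, so the poles are a complex conjugate pair s = (-6 ± j√188)/(2×7). Real part = -6/(2×7) = -6/14 ≈ -0.4286; imaginary part = ±√188/(2×7) ≈ 0.9794. Poles: s = -0.4286 ± 0.9794j.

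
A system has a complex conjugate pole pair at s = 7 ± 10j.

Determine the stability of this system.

Real part of poles is 7 (> 0, right half-plane). Unstable.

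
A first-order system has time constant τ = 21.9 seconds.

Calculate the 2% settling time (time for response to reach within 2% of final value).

For first-order system, 2% settling time ≈ 4τ = 4 × 21.9 = 87.6 s.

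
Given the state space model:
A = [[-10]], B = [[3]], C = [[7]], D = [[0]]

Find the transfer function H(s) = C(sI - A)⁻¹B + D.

(sI - A)⁻¹ = 1/(s + 10). H(s) = 7 × 3/(s + 10) + 0 = 21/(s + 10).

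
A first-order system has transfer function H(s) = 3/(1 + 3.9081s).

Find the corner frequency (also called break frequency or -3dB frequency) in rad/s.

Corner frequency = 1/τ = 1/3.9081 = 0.256 rad/s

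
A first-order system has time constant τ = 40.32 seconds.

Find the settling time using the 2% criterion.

For first-order system, 2% settling time ≈ 4τ = 4 × 40.32 = 161.28 s.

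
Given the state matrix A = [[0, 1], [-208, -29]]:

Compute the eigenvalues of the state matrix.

det(A - λI) = λ² - (-29)λ + 208 = (λ - (-13))(λ - (-16)). Eigenvalues: -13, -16.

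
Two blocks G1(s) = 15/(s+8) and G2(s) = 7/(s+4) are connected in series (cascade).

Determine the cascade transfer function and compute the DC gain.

Series: multiply transfer functions. G_eq = 15/(s+8) × 7/(s+4) = 105/((s+8)(s+4)). DC gain = 105/(8×4) = 3.28125.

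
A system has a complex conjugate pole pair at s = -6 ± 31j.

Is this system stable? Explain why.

Real part of poles is -6 (< 0, left half-plane). Stable.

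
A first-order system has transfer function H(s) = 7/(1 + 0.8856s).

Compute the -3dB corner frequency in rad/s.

Corner frequency = 1/τ = 1/0.8856 = 1.129 rad/s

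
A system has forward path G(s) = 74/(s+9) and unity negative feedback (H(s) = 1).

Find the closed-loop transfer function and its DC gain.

T(s) = G/(1+GH) = [74/(s+9)] / [1 + 74/(s+9)] = 74/(s+9+74) = 74/(s+83). DC gain = 74/83 = 0.8916.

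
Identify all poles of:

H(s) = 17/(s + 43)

Pole is where denominator = 0: s + 43 = 0, so s = -43.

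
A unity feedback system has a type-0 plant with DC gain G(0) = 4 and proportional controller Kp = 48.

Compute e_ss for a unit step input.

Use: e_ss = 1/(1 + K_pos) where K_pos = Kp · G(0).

K_pos = Kp · G(0) = 48 × 4 = 192. e_ss = 1/(1 + 192) = 0.0052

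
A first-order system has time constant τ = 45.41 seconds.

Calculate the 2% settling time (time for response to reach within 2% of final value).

For first-order system, 2% settling time ≈ 4τ = 4 × 45.41 = 181.64 s.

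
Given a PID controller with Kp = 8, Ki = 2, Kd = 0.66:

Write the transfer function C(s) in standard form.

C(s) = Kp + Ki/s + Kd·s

Substituting values: C(s) = 8 + 2/s + 0.66s = (0.66s² + 8s + 2)/s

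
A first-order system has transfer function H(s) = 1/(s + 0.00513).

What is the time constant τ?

For H(s) = 1/(s + 1/τ), the pole is at -1/τ = -0.00513, so τ = 1/0.00513 = 194.9 s.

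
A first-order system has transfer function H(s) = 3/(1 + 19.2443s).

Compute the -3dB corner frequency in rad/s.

Corner frequency = 1/τ = 1/19.2443 = 0.052 rad/s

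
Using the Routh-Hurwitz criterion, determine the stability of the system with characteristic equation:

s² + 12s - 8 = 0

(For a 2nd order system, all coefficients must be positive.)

Coefficients: 1, 12, -8. c=-8 not positive, so system is unstable.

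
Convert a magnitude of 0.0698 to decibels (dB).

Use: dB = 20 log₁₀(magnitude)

dB = 20 log₁₀(0.0698) = -23.1 dB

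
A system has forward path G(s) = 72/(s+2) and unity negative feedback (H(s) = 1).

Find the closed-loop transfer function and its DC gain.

T(s) = G/(1+GH) = [72/(s+2)] / [1 + 72/(s+2)] = 72/(s+2+72) = 72/(s+74). DC gain = 72/74 = 0.9730.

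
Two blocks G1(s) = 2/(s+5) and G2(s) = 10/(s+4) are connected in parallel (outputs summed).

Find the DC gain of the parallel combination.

Parallel: G_eq = G1 + G2. DC gain = G1(0) + G2(0) = 2/5 + 10/4 = 0.4 + 2.5 = 2.9.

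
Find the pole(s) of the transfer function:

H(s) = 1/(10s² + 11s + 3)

Discriminant = 11² - 4×10×3 = 121 - 120 = 1 > 0, so two distinct real poles. Using quadratic formula: s = (-11 ± √1)/(2×10) = (-11 ± √1)/20, with √1 = 1. s₁ = -10/20 = -0.5, s₂ = -12/20 = -0.6. Poles: s₁ = -0.5, s₂ = -0.6.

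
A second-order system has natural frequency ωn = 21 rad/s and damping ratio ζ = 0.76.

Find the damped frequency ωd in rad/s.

ωd = ωn√(1 - ζ²) = 21√(1 - 0.76²) = 13.65 rad/s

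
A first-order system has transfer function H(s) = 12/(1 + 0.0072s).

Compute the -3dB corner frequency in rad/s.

Corner frequency = 1/τ = 1/0.0072 = 138.889 rad/s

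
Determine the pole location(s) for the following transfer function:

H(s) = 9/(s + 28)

Pole is where denominator = 0: s + 28 = 0, so s = -28.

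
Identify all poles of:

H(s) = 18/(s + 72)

Pole is where denominator = 0: s + 72 = 0, so s = -72.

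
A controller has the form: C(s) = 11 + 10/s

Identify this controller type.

This is a Proportional-Integral (PI) controller.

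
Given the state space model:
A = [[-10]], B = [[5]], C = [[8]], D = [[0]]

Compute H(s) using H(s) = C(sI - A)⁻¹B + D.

(sI - A)⁻¹ = 1/(s + 10). H(s) = 8 × 5/(s + 10) + 0 = 40/(s + 10).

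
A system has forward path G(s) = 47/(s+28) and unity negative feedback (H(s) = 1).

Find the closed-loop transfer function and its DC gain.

T(s) = G/(1+GH) = [47/(s+28)] / [1 + 47/(s+28)] = 47/(s+28+47) = 47/(s+75). DC gain = 47/75 = 0.6267.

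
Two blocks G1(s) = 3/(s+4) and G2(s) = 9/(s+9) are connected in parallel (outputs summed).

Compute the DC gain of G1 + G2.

Parallel: G_eq = G1 + G2. DC gain = G1(0) + G2(0) = 3/4 + 9/9 = 0.75 + 1 = 1.75.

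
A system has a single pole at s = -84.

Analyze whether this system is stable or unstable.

Pole at s = -84 is in the left half-plane. Stable.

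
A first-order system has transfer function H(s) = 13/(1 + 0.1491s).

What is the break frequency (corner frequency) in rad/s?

Corner frequency = 1/τ = 1/0.1491 = 6.707 rad/s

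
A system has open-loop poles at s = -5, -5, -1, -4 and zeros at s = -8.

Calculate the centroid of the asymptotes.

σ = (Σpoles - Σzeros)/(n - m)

σ = (Σpoles - Σzeros)/(n - m) = (-15 - (-8))/(4 - 1) = -7/3 = -2.33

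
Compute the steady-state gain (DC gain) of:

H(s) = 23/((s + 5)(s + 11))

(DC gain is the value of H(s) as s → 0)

DC gain = H(0) = 23/(5 × 11) = 23/55 = 0.4182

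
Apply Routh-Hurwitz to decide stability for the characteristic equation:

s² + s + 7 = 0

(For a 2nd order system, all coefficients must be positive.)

Coefficients: 1, 1, 7. All positive, so system is stable.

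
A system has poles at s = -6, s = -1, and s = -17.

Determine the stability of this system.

All poles are in the left half-plane. System is stable.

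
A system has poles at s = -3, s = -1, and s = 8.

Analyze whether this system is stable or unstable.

Pole(s) at s = 8 are not in the left half-plane. System is unstable.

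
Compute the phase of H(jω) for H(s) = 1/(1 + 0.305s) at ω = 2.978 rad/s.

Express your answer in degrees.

Phase = -arctan(ωτ) = -arctan(2.978 × 0.305) = -42.2°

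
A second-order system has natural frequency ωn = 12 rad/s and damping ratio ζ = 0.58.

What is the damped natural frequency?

ωd = ωn√(1 - ζ²) = 12√(1 - 0.58²) = 9.78 rad/s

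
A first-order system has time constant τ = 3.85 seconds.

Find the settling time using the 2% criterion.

For first-order system, 2% settling time ≈ 4τ = 4 × 3.85 = 15.4 s.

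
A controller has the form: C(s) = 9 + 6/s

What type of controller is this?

This is a Proportional-Integral (PI) controller.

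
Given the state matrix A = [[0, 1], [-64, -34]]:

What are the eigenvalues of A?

det(A - λI) = λ² - (-34)λ + 64 = (λ - (-32))(λ - (-2)). Eigenvalues: -32, -2.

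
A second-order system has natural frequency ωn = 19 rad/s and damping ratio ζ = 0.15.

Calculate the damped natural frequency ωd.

ωd = ωn√(1 - ζ²) = 19√(1 - 0.15²) = 18.79 rad/s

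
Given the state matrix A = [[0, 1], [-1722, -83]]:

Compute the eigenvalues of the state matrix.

det(A - λI) = λ² - (-83)λ + 1722 = (λ - (-41))(λ - (-42)). Eigenvalues: -41, -42.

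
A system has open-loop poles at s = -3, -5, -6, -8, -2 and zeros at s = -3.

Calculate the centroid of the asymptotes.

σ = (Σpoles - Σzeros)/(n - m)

σ = (Σpoles - Σzeros)/(n - m) = (-24 - (-3))/(5 - 1) = -21/4 = -5.25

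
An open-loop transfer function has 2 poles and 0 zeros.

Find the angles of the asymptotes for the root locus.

n - m = 2 - 0 = 2. Angles: θk = (2k + 1)·180°/2 = 90°, 270°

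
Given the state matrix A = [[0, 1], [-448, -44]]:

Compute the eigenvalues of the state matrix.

det(A - λI) = λ² - (-44)λ + 448 = (λ - (-16))(λ - (-28)). Eigenvalues: -16, -28.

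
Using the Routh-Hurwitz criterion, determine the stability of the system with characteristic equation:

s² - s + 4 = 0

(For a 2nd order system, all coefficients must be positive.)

Coefficients: 1, -1, 4. b=-1 not positive, so system is unstable.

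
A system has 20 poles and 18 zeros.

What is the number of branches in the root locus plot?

Root locus has n branches where n = number of poles = 20.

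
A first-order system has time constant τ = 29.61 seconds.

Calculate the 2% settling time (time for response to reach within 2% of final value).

For first-order system, 2% settling time ≈ 4τ = 4 × 29.61 = 118.44 s.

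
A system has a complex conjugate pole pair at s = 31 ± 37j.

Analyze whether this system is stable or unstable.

Real part of poles is 31 (> 0, right half-plane). Unstable.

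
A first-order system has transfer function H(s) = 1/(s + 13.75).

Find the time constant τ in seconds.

For H(s) = 1/(s + 1/τ), the pole is at -1/τ = -13.75, so τ = 1/13.75 = 0.0727 s.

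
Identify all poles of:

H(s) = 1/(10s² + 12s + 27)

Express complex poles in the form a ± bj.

Discriminant = 12² - 4×10×27 = 144 - 1080 = -936 < 0, so the poles are a complex conjugate pair s = (-12 ± j√936)/(2×10). Real part = -12/(2×10) = -12/20 = -0.6; imaginary part = ±√936/(2×10) ≈ 1.5297. Poles: s = -0.6 ± 1.5297j.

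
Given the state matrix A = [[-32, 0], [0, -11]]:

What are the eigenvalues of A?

For diagonal matrix, eigenvalues are diagonal entries: λ₁ = -32, λ₂ = -11.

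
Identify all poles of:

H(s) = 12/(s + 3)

Pole is where denominator = 0: s + 3 = 0, so s = -3.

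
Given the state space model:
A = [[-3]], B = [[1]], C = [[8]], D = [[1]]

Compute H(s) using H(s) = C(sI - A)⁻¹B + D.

(sI - A)⁻¹ = 1/(s + 3). H(s) = 8×1/(s + 3) + 1 = (s + 11)/(s + 3).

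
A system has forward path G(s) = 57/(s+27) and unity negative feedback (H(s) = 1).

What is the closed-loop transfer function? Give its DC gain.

T(s) = G/(1+GH) = [57/(s+27)] / [1 + 57/(s+27)] = 57/(s+27+57) = 57/(s+84). DC gain = 57/84 = 0.6786.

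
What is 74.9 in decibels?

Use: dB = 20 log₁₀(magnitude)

dB = 20 log₁₀(74.9) = 37.5 dB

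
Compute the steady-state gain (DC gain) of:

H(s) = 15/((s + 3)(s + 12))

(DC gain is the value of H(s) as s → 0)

DC gain = H(0) = 15/(3 × 12) = 15/36 = 0.4167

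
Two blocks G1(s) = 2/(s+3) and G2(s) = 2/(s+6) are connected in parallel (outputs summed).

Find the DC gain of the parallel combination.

Parallel: G_eq = G1 + G2. DC gain = G1(0) + G2(0) = 2/3 + 2/6 = 0.6667 + 0.3333 = 1.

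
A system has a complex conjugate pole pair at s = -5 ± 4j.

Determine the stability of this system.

Real part of poles is -5 (< 0, left half-plane). Stable.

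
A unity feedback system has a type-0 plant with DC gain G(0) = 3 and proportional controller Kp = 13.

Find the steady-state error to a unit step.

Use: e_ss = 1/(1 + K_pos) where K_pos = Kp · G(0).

K_pos = Kp · G(0) = 13 × 3 = 39. e_ss = 1/(1 + 39) = 0.025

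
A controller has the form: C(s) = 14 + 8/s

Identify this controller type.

This is a Proportional-Integral (PI) controller.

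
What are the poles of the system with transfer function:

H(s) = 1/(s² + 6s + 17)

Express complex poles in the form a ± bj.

Discriminant = 6² - 4×1×17 = 36 - 68 = -32 < 0, so the poles are a complex conjugate pair s = (-6 ± j√32)/(2×1). Real part = -6/(2×1) = -6/2 = -3; imaginary part = ±√32/(2×1) ≈ 2.8284. Poles: s = -3 ± 2.8284j.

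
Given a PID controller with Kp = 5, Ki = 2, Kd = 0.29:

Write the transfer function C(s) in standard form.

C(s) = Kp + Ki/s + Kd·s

Substituting values: C(s) = 5 + 2/s + 0.29s = (0.29s² + 5s + 2)/s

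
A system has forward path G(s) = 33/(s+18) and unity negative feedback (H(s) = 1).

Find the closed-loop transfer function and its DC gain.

T(s) = G/(1+GH) = [33/(s+18)] / [1 + 33/(s+18)] = 33/(s+18+33) = 33/(s+51). DC gain = 33/51 = 0.6471.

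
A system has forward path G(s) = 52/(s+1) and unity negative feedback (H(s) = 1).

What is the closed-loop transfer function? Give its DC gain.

T(s) = G/(1+GH) = [52/(s+1)] / [1 + 52/(s+1)] = 52/(s+1+52) = 52/(s+53). DC gain = 52/53 = 0.9811.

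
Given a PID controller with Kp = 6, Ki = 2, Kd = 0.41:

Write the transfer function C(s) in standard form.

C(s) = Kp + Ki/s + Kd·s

Substituting values: C(s) = 6 + 2/s + 0.41s = (0.41s² + 6s + 2)/s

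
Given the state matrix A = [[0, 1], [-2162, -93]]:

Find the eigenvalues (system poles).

det(A - λI) = λ² - (-93)λ + 2162 = (λ - (-47))(λ - (-46)). Eigenvalues: -47, -46.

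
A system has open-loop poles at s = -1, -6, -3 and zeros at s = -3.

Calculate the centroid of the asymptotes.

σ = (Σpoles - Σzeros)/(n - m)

σ = (Σpoles - Σzeros)/(n - m) = (-10 - (-3))/(3 - 1) = -7/2 = -3.5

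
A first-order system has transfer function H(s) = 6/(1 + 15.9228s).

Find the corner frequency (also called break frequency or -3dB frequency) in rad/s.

Corner frequency = 1/τ = 1/15.9228 = 0.063 rad/s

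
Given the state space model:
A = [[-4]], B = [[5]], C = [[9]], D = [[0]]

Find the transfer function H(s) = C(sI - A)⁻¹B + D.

(sI - A)⁻¹ = 1/(s + 4). H(s) = 9 × 5/(s + 4) + 0 = 45/(s + 4).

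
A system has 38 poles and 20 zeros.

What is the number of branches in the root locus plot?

Root locus has n branches where n = number of poles = 38.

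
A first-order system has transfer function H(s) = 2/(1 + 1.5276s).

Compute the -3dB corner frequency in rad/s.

Corner frequency = 1/τ = 1/1.5276 = 0.655 rad/s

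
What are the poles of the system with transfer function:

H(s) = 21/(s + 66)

Pole is where denominator = 0: s + 66 = 0, so s = -66.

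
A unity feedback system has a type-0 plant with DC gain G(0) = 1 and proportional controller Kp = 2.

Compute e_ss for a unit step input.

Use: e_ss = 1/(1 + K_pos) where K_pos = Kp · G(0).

K_pos = Kp · G(0) = 2 × 1 = 2. e_ss = 1/(1 + 2) = 0.3333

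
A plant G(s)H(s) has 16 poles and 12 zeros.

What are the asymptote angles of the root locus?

n - m = 16 - 12 = 4. Angles: θk = (2k + 1)·180°/4 = 45°, 135°, 225°, 315°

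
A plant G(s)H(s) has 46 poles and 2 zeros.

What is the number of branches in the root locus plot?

Root locus has n branches where n = number of poles = 46.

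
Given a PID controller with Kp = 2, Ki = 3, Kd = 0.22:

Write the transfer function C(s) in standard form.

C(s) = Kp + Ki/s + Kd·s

Substituting values: C(s) = 2 + 3/s + 0.22s = (0.22s² + 2s + 3)/s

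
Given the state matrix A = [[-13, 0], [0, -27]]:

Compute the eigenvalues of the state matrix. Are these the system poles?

For diagonal matrix, eigenvalues are diagonal entries: λ₁ = -13, λ₂ = -27. Eigenvalues of A = system poles.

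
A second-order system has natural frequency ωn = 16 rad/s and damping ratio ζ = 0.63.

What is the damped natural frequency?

ωd = ωn√(1 - ζ²) = 16√(1 - 0.63²) = 12.43 rad/s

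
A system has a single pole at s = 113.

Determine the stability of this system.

Pole at s = 113 is in the right half-plane. Unstable.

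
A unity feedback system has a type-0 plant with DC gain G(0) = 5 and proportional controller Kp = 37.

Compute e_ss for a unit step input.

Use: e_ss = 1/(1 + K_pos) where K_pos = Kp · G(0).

K_pos = Kp · G(0) = 37 × 5 = 185. e_ss = 1/(1 + 185) = 0.0054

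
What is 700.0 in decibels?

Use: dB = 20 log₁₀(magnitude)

dB = 20 log₁₀(700.0) = 56.9 dB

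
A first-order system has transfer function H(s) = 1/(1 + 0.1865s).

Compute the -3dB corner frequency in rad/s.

Corner frequency = 1/τ = 1/0.1865 = 5.362 rad/s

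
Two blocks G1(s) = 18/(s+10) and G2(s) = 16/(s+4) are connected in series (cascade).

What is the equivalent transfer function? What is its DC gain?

Series: multiply transfer functions. G_eq = 18/(s+10) × 16/(s+4) = 288/((s+10)(s+4)). DC gain = 288/(10×4) = 7.2.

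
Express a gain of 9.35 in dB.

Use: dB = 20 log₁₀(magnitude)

dB = 20 log₁₀(9.35) = 19.4 dB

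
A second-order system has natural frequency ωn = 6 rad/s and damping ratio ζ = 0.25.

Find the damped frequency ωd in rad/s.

ωd = ωn√(1 - ζ²) = 6√(1 - 0.25²) = 5.81 rad/s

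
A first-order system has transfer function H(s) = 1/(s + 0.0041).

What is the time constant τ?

For H(s) = 1/(s + 1/τ), the pole is at -1/τ = -0.0041, so τ = 1/0.0041 = 243.9 s.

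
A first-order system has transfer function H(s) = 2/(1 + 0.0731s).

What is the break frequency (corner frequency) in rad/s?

Corner frequency = 1/τ = 1/0.0731 = 13.68 rad/s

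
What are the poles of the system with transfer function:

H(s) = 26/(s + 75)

Pole is where denominator = 0: s + 75 = 0, so s = -75.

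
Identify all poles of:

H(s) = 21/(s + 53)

Pole is where denominator = 0: s + 53 = 0, so s = -53.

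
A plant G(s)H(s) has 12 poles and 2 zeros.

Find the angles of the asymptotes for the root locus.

n - m = 12 - 2 = 10. Angles: θk = (2k + 1)·180°/10 = 18°, 54°, 90°, 126°, 162°, 198°, 234°, 270°, 306°, 342°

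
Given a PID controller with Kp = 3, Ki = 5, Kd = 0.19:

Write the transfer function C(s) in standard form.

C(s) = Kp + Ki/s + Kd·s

Substituting values: C(s) = 3 + 5/s + 0.19s = (0.19s² + 3s + 5)/s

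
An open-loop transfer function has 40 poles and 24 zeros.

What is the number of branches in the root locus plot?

Root locus has n branches where n = number of poles = 40.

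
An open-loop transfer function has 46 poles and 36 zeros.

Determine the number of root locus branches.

Root locus has n branches where n = number of poles = 46.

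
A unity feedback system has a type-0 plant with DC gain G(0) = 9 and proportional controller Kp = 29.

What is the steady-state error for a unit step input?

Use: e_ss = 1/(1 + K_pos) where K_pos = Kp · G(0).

K_pos = Kp · G(0) = 29 × 9 = 261. e_ss = 1/(1 + 261) = 0.0038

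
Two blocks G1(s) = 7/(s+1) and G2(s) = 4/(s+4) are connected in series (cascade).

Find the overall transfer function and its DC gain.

Series: multiply transfer functions. G_eq = 7/(s+1) × 4/(s+4) = 28/((s+1)(s+4)). DC gain = 28/(1×4) = 7.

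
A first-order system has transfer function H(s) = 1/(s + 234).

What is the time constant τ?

For H(s) = 1/(s + 1/τ), the pole is at -1/τ = -234, so τ = 1/234 = 0.0043 s.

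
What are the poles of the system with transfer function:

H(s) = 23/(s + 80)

Pole is where denominator = 0: s + 80 = 0, so s = -80.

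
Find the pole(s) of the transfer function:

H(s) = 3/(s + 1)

Pole is where denominator = 0: s + 1 = 0, so s = -1.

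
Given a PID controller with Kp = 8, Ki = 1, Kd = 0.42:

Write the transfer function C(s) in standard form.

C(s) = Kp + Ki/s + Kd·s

Substituting values: C(s) = 8 + 1/s + 0.42s = (0.42s² + 8s + 1)/s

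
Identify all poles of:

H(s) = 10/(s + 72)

Pole is where denominator = 0: s + 72 = 0, so s = -72.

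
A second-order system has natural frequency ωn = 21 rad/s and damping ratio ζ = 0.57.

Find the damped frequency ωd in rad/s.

ωd = ωn√(1 - ζ²) = 21√(1 - 0.57²) = 17.25 rad/s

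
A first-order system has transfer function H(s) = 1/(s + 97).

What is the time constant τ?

For H(s) = 1/(s + 1/τ), the pole is at -1/τ = -97, so τ = 1/97 = 0.0103 s.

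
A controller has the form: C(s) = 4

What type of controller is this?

This is a Proportional (P) controller.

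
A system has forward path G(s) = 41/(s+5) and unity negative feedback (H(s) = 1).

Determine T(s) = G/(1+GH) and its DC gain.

T(s) = G/(1+GH) = [41/(s+5)] / [1 + 41/(s+5)] = 41/(s+5+41) = 41/(s+46). DC gain = 41/46 = 0.8913.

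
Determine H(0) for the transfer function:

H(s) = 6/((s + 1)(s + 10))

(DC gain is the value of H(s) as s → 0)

DC gain = H(0) = 6/(1 × 10) = 6/10 = 0.6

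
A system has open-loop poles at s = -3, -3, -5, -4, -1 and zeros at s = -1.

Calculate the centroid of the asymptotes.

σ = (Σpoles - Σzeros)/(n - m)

σ = (Σpoles - Σzeros)/(n - m) = (-16 - (-1))/(5 - 1) = -15/4 = -3.75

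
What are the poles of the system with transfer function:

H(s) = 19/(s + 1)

Pole is where denominator = 0: s + 1 = 0, so s = -1.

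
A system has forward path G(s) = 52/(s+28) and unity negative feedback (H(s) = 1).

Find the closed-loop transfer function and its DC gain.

T(s) = G/(1+GH) = [52/(s+28)] / [1 + 52/(s+28)] = 52/(s+28+52) = 52/(s+80). DC gain = 52/80 = 0.65.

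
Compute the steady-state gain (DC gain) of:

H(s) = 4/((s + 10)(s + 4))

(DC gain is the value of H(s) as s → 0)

DC gain = H(0) = 4/(10 × 4) = 4/40 = 0.1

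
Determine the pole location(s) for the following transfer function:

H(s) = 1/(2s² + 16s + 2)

Discriminant = 16² - 4×2×2 = 256 - 16 = 240 > 0, so two distinct real poles. Using quadratic formula: s = (-16 ± √240)/(2×2) = (-16 ± √240)/4, with √240 ≈ 15.4919. s₁ ≈ -0.1270, s₂ ≈ -7.8730. Poles: s₁ = -0.1270, s₂ = -7.8730.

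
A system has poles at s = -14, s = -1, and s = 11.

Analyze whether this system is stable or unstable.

Pole(s) at s = 11 are not in the left half-plane. System is unstable.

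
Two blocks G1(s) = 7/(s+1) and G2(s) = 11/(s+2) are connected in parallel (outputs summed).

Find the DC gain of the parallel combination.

Parallel: G_eq = G1 + G2. DC gain = G1(0) + G2(0) = 7/1 + 11/2 = 7 + 5.5 = 12.5.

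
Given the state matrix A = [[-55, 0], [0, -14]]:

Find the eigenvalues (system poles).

For diagonal matrix, eigenvalues are diagonal entries: λ₁ = -55, λ₂ = -14.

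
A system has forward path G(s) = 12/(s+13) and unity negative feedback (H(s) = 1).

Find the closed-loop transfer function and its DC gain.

T(s) = G/(1+GH) = [12/(s+13)] / [1 + 12/(s+13)] = 12/(s+13+12) = 12/(s+25). DC gain = 12/25 = 0.48.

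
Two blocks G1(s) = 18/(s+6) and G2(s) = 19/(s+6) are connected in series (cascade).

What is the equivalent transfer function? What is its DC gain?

Series: multiply transfer functions. G_eq = 18/(s+6) × 19/(s+6) = 342/((s+6)(s+6)). DC gain = 342/(6×6) = 9.5.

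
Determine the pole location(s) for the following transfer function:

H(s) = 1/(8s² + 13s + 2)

Discriminant = 13² - 4×8×2 = 169 - 64 = 105 > 0, so two distinct real poles. Using quadratic formula: s = (-13 ± √105)/(2×8) = (-13 ± √105)/16, with √105 ≈ 10.2470. s₁ ≈ -0.1721, s₂ ≈ -1.4529. Poles: s₁ = -0.1721, s₂ = -1.4529.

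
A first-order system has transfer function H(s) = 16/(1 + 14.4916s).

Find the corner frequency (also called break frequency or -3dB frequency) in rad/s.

Corner frequency = 1/τ = 1/14.4916 = 0.069 rad/s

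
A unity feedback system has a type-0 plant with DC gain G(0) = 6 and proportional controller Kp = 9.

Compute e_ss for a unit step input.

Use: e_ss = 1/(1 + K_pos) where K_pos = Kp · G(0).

K_pos = Kp · G(0) = 9 × 6 = 54. e_ss = 1/(1 + 54) = 0.0182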